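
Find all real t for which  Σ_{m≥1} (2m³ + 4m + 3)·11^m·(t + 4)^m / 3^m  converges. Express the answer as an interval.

By the ratio test, |a_{m+1}/a_m| = [(2(m+1)³ + 4(m+1) + 3)/(2m³ + 4m + 3)] · 11/3 → 11/3.
The series converges when 11/3 · |t + 4| < 1, giving R = 3/11.
At t = -41/11: the m-th term does not approach 0; divergence by the term test.
At t = -47/11: the terms have absolute value of order m³, which does not tend to 0, so the series diverges by the divergence test.

(-47/11, -41/11)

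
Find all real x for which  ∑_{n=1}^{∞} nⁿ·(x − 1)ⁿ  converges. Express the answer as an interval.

{1}

By the Cauchy root test, |a_n|^(1/n) = n → ∞.
The root grows without bound, so R = 0 (convergence only at x = 1).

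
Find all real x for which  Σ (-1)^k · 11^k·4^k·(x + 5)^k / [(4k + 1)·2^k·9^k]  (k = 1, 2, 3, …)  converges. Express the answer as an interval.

Ratio test: |a_{k+1}/a_k| = [(4k + 1)/(4(k+1) + 1)] · 11·4/(2·9) → 22/9 as k → ∞.
Hence the series converges for |x + 5| < 1/(22/9) = 9/22, so the radius of convergence is 9/22.
Check x = -101/22: convergence follows from the alternating series test (terms decrease monotonically to 0).
Endpoint x = -119/22: comparison with the harmonic series Σ 1/k shows the series diverges.

(-119/22, -101/22]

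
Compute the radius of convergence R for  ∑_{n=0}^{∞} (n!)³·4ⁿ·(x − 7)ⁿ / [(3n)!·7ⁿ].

R = 189/4

Apply the ratio test: |a_{n+1}| / |a_n| = (n+1)³/[(3n+1)·(3n+2)·(3n+3)] · 4/7, which tends to 4/189 as n → ∞.
Hence the series converges for |x − 7| < 1/(4/189) = 189/4, so the radius of convergence is 189/4.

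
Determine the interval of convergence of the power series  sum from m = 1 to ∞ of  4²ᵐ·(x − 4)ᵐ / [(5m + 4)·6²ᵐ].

The ratio of consecutive coefficients is [(5m + 4)/(5(m+1) + 4)] · 16/36 → 4/9.
Convergence for |x − 4| · 4/9 < 1, i.e. |x − 4| < 9/4. So R = 9/4.
Check x = 25/4: the terms are asymptotic to a nonzero constant times 1/m, so the series diverges by limit comparison with Σ 1/m.
At x = 7/4: the terms alternate in sign and decrease monotonically to 0 in absolute value (size ~ c/m), so the alternating series test gives convergence.

[7/4, 25/4)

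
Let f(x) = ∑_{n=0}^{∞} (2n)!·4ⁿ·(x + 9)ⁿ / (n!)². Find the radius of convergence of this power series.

The ratio of consecutive coefficients is (2n+1)·(2n+2)/(n+1)² · 4 → 16.
The series converges when 16 · |x + 9| < 1, giving R = 1/16.

R = 1/16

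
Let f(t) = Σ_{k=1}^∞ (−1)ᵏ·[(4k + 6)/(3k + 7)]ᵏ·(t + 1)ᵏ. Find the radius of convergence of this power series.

By the Cauchy root test, |a_k|^(1/k) = (4k + 6)/(3k + 7) → 4/3.
Thus R = 1/(4/3) = 3/4.

R = 3/4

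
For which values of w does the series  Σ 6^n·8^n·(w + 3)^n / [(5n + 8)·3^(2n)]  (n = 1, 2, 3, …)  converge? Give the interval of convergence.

[-51/16, -45/16)

By the ratio test, |a_{n+1}/a_n| = [(5n + 8)/(5(n+1) + 8)] · 6·8/9 → 16/3.
Convergence for |w + 3| · 16/3 < 1, i.e. |w + 3| < 3/16. So R = 3/16.
When w = -45/16, comparison with the harmonic series Σ 1/n shows the series diverges.
When w = -51/16, an alternating series whose terms decrease to 0 in absolute value, so it converges by the Leibniz criterion.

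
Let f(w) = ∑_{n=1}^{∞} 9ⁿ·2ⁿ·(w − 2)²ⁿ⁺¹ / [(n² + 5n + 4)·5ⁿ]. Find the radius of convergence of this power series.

R = √10/6

Ratio test: |a_{n+1}/a_n| = [(n² + 5n + 4)/((n+1)² + 5(n+1) + 4)] · 9·2/5 → 18/5 as n → ∞.
Since the exponent of (w − 2) increases by 2 each term, convergence requires |w − 2|² < 5/18, hence R = √10/6.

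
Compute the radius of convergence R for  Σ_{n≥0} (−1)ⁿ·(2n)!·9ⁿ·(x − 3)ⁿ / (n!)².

R = 1/36

The ratio of consecutive coefficients is (2n+1)·(2n+2)/(n+1)² · 9 → 36.
Convergence for |x − 3| · 36 < 1, i.e. |x − 3| < 1/36. So R = 1/36.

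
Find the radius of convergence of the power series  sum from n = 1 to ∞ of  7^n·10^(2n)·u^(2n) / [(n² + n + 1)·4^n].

R = √7/35

Apply the ratio test: |a_{n+1}| / |a_n| = [(n² + n + 1)/((n+1)² + (n+1) + 1)] · 7·100/4, which tends to 175 as n → ∞.
Since the exponent of u increases by 2 each term, convergence requires |u|² < 1/175, hence R = √7/35.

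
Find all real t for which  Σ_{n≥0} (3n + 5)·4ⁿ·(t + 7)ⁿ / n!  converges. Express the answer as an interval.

(−∞, ∞)

By the ratio test, |a_{n+1}/a_n| = (3(n+1) + 5)/(3n + 5) · 4 · 1/(n+1) → 0.
The limit is 0, so the series converges for all t; R = ∞.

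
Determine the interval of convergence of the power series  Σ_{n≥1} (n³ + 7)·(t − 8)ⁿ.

Apply the ratio test: |a_{n+1}| / |a_n| = ((n+1)³ + 7)/(n³ + 7), which tends to 1 as n → ∞.
Convergence for |t − 8| < 1, so R = 1.
When t = 9, the terms have absolute value of order n³, which does not tend to 0, so the series diverges by the divergence test.
Check t = 7: the terms do not tend to 0, so the series diverges.

(7, 9)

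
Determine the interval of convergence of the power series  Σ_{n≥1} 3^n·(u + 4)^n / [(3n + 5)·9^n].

[-7, -1)

Apply the ratio test: |a_{n+1}| / |a_n| = [(3n + 5)/(3(n+1) + 5)] · 3/9, which tends to 1/3 as n → ∞.
The series converges when 1/3 · |u + 4| < 1, giving R = 3.
Endpoint u = -1: the terms behave like c/n; limit comparison with the harmonic series gives divergence.
At u = -7: convergence follows from the alternating series test (terms decrease monotonically to 0).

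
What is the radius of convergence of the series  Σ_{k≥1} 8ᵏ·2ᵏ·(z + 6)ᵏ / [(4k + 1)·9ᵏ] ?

Ratio test: |a_{k+1}/a_k| = [(4k + 1)/(4(k+1) + 1)] · 8·2/9 → 16/9 as k → ∞.
Thus R = 1/(16/9) = 9/16.

R = 9/16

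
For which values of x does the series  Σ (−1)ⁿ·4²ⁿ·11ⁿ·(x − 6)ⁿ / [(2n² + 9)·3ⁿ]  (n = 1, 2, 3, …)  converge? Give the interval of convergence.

The ratio of consecutive coefficients is [(2n² + 9)/(2(n+1)² + 9)] · 16·11/3 → 176/3.
Hence the series converges for |x − 6| < 1/(176/3) = 3/176, so the radius of convergence is 3/176.
Endpoint x = 1059/176: the terms are on the order of 1/n², so the series converges absolutely by comparison with the p-series (p = 2 > 1).
When x = 1053/176, absolute convergence follows by limit comparison with Σ 1/n².

[1053/176, 1059/176]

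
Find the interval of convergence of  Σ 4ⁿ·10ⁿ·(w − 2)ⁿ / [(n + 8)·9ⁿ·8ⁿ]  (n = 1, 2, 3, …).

The ratio of consecutive coefficients is [(n + 8)/((n+1) + 8)] · 4·10/(9·8) → 5/9.
Convergence for |w − 2| · 5/9 < 1, i.e. |w − 2| < 9/5. So R = 9/5.
Check w = 19/5: the terms behave like c/n; limit comparison with the harmonic series gives divergence.
At w = 1/5: convergence follows from the alternating series test (terms decrease monotonically to 0).

[1/5, 19/5)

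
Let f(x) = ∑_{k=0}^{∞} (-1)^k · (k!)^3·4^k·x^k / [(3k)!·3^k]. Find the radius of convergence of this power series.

R = 81/4

Ratio test: |a_{k+1}/a_k| = (k+1)³/[(3k+1)·(3k+2)·(3k+3)] · 4/3 → 4/81 as k → ∞.
Thus R = 1/(4/81) = 81/4.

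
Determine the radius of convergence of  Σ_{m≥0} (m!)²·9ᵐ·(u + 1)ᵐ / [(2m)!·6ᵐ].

R = 8/3

Ratio test: |a_{m+1}/a_m| = (m+1)²/[(2m+1)·(2m+2)] · 9/6 → 3/8 as m → ∞.
Hence the series converges for |u + 1| < 1/(3/8) = 8/3, so the radius of convergence is 8/3.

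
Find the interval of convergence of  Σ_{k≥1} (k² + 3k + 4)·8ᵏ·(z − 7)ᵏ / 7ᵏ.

(49/8, 63/8)

Ratio test: |a_{k+1}/a_k| = [((k+1)² + 3(k+1) + 4)/(k² + 3k + 4)] · 8/7 → 8/7 as k → ∞.
The series converges when 8/7 · |z − 7| < 1, giving R = 7/8.
When z = 63/8, the terms do not tend to 0, so the series diverges.
Check z = 49/8: the terms have absolute value of order k², which does not tend to 0, so the series diverges by the divergence test.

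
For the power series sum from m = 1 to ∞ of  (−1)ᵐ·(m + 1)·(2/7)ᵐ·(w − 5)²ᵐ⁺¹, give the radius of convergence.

By the ratio test, |a_{m+1}/a_m| = [((m+1) + 1)/(m + 1)] · 2/7 → 2/7.
Successive powers of (w − 5) differ by 2, so the series converges when |w − 5|² · 2/7 < 1, i.e. |w − 5| < √(7/2). So R = √14/2.

R = √14/2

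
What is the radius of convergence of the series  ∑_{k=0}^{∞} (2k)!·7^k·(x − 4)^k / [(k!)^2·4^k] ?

Apply the ratio test: |a_{k+1}| / |a_k| = (2k+1)·(2k+2)/(k+1)² · 7/4, which tends to 7 as k → ∞.
Hence the series converges for |x − 4| < 1/(7) = 1/7, so the radius of convergence is 1/7.

R = 1/7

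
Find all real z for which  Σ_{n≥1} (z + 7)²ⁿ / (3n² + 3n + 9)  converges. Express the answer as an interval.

[-8, -6]

Ratio test: |a_{n+1}/a_n| = (3n² + 3n + 9)/(3(n+1)² + 3(n+1) + 9) → 1 as n → ∞.
Writing y = (z + 7)², the series in y has radius 1, so |z + 7| < √(1) = 1 and R = 1.
When z = -6, absolute convergence follows by limit comparison with Σ 1/n².
When z = -8, the terms are on the order of 1/n², so the series converges absolutely by comparison with the p-series (p = 2 > 1).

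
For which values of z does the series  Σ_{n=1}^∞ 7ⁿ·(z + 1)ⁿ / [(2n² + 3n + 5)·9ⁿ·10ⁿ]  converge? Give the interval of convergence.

By the ratio test, |a_{n+1}/a_n| = [(2n² + 3n + 5)/(2(n+1)² + 3(n+1) + 5)] · 7/(9·10) → 7/90.
Hence the series converges for |z + 1| < 1/(7/90) = 90/7, so the radius of convergence is 90/7.
At z = 83/7: the terms are on the order of 1/n², so the series converges absolutely by comparison with the p-series (p = 2 > 1).
Endpoint z = -97/7: the series is dominated by a constant times Σ 1/n², which converges (p = 2 > 1).

[-97/7, 83/7]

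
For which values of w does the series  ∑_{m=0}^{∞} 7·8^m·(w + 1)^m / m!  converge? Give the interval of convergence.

By the ratio test, |a_{m+1}/a_m| = 7/7 · 8 · 1/(m+1) → 0.
The ratio tends to 0 regardless of w, hence R = ∞.

(−∞, ∞)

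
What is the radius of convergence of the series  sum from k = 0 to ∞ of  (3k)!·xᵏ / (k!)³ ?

R = 1/27

Ratio test: |a_{k+1}/a_k| = (3k+1)·(3k+2)·(3k+3)/(k+1)³ → 27 as k → ∞.
Convergence for |x| · 27 < 1, i.e. |x| < 1/27. So R = 1/27.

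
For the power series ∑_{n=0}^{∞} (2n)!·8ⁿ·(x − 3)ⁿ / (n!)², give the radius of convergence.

Ratio test: |a_{n+1}/a_n| = (2n+1)·(2n+2)/(n+1)² · 8 → 32 as n → ∞.
Thus R = 1/(32) = 1/32.

R = 1/32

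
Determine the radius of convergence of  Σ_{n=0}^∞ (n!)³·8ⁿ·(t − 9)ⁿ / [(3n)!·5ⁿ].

R = 135/8

Apply the ratio test: |a_{n+1}| / |a_n| = (n+1)³/[(3n+1)·(3n+2)·(3n+3)] · 8/5, which tends to 8/135 as n → ∞.
Thus R = 1/(8/135) = 135/8.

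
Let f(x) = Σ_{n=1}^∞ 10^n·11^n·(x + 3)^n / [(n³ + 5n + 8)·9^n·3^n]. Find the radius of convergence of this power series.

Apply the ratio test: |a_{n+1}| / |a_n| = [(n³ + 5n + 8)/((n+1)³ + 5(n+1) + 8)] · 10·11/(9·3), which tends to 110/27 as n → ∞.
Convergence for |x + 3| · 110/27 < 1, i.e. |x + 3| < 27/110. So R = 27/110.

R = 27/110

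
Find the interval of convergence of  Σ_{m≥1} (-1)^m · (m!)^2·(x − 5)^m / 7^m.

{5}

By the ratio test, |a_{m+1}/a_m| = (m+1)² · 1/7 → ∞.
Since the ratio → ∞, the series diverges for every x ≠ 5, and R = 0.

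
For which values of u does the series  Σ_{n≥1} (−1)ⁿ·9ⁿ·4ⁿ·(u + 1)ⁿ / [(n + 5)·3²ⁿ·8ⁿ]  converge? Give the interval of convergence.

(-3, 1]

By the ratio test, |a_{n+1}/a_n| = [(n + 5)/((n+1) + 5)] · 9·4/(9·8) → 1/2.
Thus R = 1/(1/2) = 2.
When u = 1, convergence follows from the alternating series test (terms decrease monotonically to 0).
When u = -3, comparison with the harmonic series Σ 1/n shows the series diverges.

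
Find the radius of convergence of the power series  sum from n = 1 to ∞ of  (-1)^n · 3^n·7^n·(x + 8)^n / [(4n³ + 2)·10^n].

Apply the ratio test: |a_{n+1}| / |a_n| = [(4n³ + 2)/(4(n+1)³ + 2)] · 3·7/10, which tends to 21/10 as n → ∞.
Convergence for |x + 8| · 21/10 < 1, i.e. |x + 8| < 10/21. So R = 10/21.

R = 10/21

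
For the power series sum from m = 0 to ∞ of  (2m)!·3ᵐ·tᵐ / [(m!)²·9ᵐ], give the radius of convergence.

R = 3/4

Apply the ratio test: |a_{m+1}| / |a_m| = (2m+1)·(2m+2)/(m+1)² · 3/9, which tends to 4/3 as m → ∞.
Hence the series converges for |t| < 1/(4/3) = 3/4, so the radius of convergence is 3/4.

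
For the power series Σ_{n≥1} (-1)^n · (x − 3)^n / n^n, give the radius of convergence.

R = ∞

Root test: |a_n|^(1/n) = 1/n → 0.
Since the n-th root of |a_n| tends to 0, the series converges for all real x; R = ∞.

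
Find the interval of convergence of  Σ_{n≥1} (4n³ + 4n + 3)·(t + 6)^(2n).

Ratio test: |a_{n+1}/a_n| = (4(n+1)³ + 4(n+1) + 3)/(4n³ + 4n + 3) → 1 as n → ∞.
Since the exponent of (t + 6) increases by 2 each term, convergence requires |t + 6|² < 1, hence R = 1.
Check t = -5: the terms have absolute value of order n³, which does not tend to 0, so the series diverges by the divergence test.
Endpoint t = -7: the terms do not tend to 0, so the series diverges.

(-7, -5)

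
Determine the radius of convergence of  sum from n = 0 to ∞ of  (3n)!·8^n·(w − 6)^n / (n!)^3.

Apply the ratio test: |a_{n+1}| / |a_n| = (3n+1)·(3n+2)·(3n+3)/(n+1)³ · 8, which tends to 216 as n → ∞.
The series converges when 216 · |w − 6| < 1, giving R = 1/216.

R = 1/216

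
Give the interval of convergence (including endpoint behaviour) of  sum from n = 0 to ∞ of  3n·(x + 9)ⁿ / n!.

(−∞, ∞)

By the ratio test, |a_{n+1}/a_n| = 3(n+1)/3n · 1/(n+1) → 0.
Since the limit is 0 < 1 for every x, the series converges on all of ℝ and R = ∞.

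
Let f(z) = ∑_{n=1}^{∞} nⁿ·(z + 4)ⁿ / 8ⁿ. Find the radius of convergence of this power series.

R = 0

Root test: |a_n|^(1/n) = n/8 → ∞.
The root grows without bound, so R = 0 (convergence only at z = -4).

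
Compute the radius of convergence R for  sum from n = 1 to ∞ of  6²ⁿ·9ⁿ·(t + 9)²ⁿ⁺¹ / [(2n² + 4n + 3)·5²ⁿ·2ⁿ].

R = 5√2/18

The ratio of consecutive coefficients is [(2n² + 4n + 3)/(2(n+1)² + 4(n+1) + 3)] · 36·9/(25·2) → 162/25.
Writing y = (t + 9)², the series in y has radius 25/162, so |t + 9| < √(25/162) and R = 5√2/18.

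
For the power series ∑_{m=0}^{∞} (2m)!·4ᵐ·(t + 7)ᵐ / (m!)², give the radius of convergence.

R = 1/16

Ratio test: |a_{m+1}/a_m| = (2m+1)·(2m+2)/(m+1)² · 4 → 16 as m → ∞.
Hence the series converges for |t + 7| < 1/(16) = 1/16, so the radius of convergence is 1/16.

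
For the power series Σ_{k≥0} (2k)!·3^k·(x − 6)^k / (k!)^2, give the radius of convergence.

R = 1/12

By the ratio test, |a_{k+1}/a_k| = (2k+1)·(2k+2)/(k+1)² · 3 → 12.
Thus R = 1/(12) = 1/12.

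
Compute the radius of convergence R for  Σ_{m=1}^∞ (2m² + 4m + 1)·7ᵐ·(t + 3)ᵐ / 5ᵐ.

R = 5/7

Apply the ratio test: |a_{m+1}| / |a_m| = [(2(m+1)² + 4(m+1) + 1)/(2m² + 4m + 1)] · 7/5, which tends to 7/5 as m → ∞.
The series converges when 7/5 · |t + 3| < 1, giving R = 5/7.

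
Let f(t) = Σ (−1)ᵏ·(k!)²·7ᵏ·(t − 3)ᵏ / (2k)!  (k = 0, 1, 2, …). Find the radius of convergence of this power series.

R = 4/7

Ratio test: |a_{k+1}/a_k| = (k+1)²/[(2k+1)·(2k+2)] · 7 → 7/4 as k → ∞.
The series converges when 7/4 · |t − 3| < 1, giving R = 4/7.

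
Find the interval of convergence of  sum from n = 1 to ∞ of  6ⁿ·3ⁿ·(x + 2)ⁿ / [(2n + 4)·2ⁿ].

Ratio test: |a_{n+1}/a_n| = [(2n + 4)/(2(n+1) + 4)] · 6·3/2 → 9 as n → ∞.
The series converges when 9 · |x + 2| < 1, giving R = 1/9.
Check x = -17/9: the terms behave like c/n; limit comparison with the harmonic series gives divergence.
Endpoint x = -19/9: an alternating series whose terms decrease to 0 in absolute value, so it converges by the Leibniz criterion.

[-19/9, -17/9)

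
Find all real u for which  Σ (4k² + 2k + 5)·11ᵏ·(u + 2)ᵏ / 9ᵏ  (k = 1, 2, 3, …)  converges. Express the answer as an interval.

(-31/11, -13/11)

Apply the ratio test: |a_{k+1}| / |a_k| = [(4(k+1)² + 2(k+1) + 5)/(4k² + 2k + 5)] · 11/9, which tends to 11/9 as k → ∞.
Convergence for |u + 2| · 11/9 < 1, i.e. |u + 2| < 9/11. So R = 9/11.
Endpoint u = -13/11: the terms have absolute value of order k², which does not tend to 0, so the series diverges by the divergence test.
Check u = -31/11: the k-th term does not approach 0; divergence by the term test.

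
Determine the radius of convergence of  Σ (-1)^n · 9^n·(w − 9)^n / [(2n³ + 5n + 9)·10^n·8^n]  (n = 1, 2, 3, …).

Ratio test: |a_{n+1}/a_n| = [(2n³ + 5n + 9)/(2(n+1)³ + 5(n+1) + 9)] · 9/(10·8) → 9/80 as n → ∞.
Thus R = 1/(9/80) = 80/9.

R = 80/9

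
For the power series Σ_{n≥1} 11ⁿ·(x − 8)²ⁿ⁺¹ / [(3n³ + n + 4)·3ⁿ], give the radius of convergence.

R = √33/11

Apply the ratio test: |a_{n+1}| / |a_n| = [(3n³ + n + 4)/(3(n+1)³ + (n+1) + 4)] · 11/3, which tends to 11/3 as n → ∞.
Writing y = (x − 8)², the series in y has radius 3/11, so |x − 8| < √(3/11) and R = √33/11.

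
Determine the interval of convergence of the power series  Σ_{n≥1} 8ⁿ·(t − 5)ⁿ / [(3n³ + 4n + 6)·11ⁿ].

By the ratio test, |a_{n+1}/a_n| = [(3n³ + 4n + 6)/(3(n+1)³ + 4(n+1) + 6)] · 8/11 → 8/11.
Convergence for |t − 5| · 8/11 < 1, i.e. |t − 5| < 11/8. So R = 11/8.
When t = 51/8, absolute convergence follows by limit comparison with Σ 1/n³.
At t = 29/8: the series is dominated by a constant times Σ 1/n³, which converges (p = 3 > 1).

[29/8, 51/8]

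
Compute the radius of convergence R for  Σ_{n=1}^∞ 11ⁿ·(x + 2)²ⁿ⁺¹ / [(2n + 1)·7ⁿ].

R = √77/11

By the ratio test, |a_{n+1}/a_n| = [(2n + 1)/(2(n+1) + 1)] · 11/7 → 11/7.
Successive powers of (x + 2) differ by 2, so the series converges when |x + 2|² · 11/7 < 1, i.e. |x + 2| < √(7/11). So R = √77/11.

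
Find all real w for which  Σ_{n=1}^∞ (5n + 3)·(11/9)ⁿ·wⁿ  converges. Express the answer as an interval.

Apply the ratio test: |a_{n+1}| / |a_n| = [(5(n+1) + 3)/(5n + 3)] · 11/9, which tends to 11/9 as n → ∞.
Thus R = 1/(11/9) = 9/11.
When w = 9/11, the n-th term does not approach 0; divergence by the term test.
Check w = -9/11: the terms do not tend to 0, so the series diverges.

(-9/11, 9/11)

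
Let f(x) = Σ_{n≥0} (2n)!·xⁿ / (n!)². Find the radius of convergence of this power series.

R = 1/4

The ratio of consecutive coefficients is (2n+1)·(2n+2)/(n+1)² → 4.
Convergence for |x| · 4 < 1, i.e. |x| < 1/4. So R = 1/4.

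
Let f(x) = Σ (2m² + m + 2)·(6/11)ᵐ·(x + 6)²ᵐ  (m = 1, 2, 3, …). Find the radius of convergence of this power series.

Ratio test: |a_{m+1}/a_m| = [(2(m+1)² + (m+1) + 2)/(2m² + m + 2)] · 6/11 → 6/11 as m → ∞.
Successive powers of (x + 6) differ by 2, so the series converges when |x + 6|² · 6/11 < 1, i.e. |x + 6| < √(11/6). So R = √66/6.

R = √66/6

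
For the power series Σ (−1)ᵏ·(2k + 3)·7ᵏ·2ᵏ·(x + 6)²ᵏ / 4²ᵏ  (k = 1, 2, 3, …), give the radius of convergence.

R = 2√14/7

Apply the ratio test: |a_{k+1}| / |a_k| = [(2(k+1) + 3)/(2k + 3)] · 7·2/16, which tends to 7/8 as k → ∞.
Writing y = (x + 6)², the series in y has radius 8/7, so |x + 6| < √(8/7) and R = 2√14/7.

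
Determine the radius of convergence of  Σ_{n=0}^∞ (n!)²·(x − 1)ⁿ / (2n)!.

By the ratio test, |a_{n+1}/a_n| = (n+1)²/[(2n+1)·(2n+2)] → 1/4.
The series converges when 1/4 · |x − 1| < 1, giving R = 4.

R = 4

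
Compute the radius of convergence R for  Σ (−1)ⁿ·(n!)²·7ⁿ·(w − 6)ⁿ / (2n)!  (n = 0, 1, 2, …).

R = 4/7

By the ratio test, |a_{n+1}/a_n| = (n+1)²/[(2n+1)·(2n+2)] · 7 → 7/4.
The series converges when 7/4 · |w − 6| < 1, giving R = 4/7.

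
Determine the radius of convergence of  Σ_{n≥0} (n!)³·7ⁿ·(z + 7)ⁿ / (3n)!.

R = 27/7

By the ratio test, |a_{n+1}/a_n| = (n+1)³/[(3n+1)·(3n+2)·(3n+3)] · 7 → 7/27.
Convergence for |z + 7| · 7/27 < 1, i.e. |z + 7| < 27/7. So R = 27/7.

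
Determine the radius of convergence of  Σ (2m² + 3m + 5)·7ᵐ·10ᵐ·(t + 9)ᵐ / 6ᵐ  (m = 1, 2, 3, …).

The ratio of consecutive coefficients is [(2(m+1)² + 3(m+1) + 5)/(2m² + 3m + 5)] · 7·10/6 → 35/3.
Convergence for |t + 9| · 35/3 < 1, i.e. |t + 9| < 3/35. So R = 3/35.

R = 3/35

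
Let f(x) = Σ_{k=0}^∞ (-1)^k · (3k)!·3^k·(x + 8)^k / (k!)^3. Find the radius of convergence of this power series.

R = 1/81

The ratio of consecutive coefficients is (3k+1)·(3k+2)·(3k+3)/(k+1)³ · 3 → 81.
The series converges when 81 · |x + 8| < 1, giving R = 1/81.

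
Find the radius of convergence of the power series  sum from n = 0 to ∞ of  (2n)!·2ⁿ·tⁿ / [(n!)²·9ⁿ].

R = 9/8

The ratio of consecutive coefficients is (2n+1)·(2n+2)/(n+1)² · 2/9 → 8/9.
The series converges when 8/9 · |t| < 1, giving R = 9/8.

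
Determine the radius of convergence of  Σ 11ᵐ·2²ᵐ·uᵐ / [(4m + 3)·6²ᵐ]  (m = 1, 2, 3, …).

R = 9/11

By the ratio test, |a_{m+1}/a_m| = [(4m + 3)/(4(m+1) + 3)] · 11·4/36 → 11/9.
Thus R = 1/(11/9) = 9/11.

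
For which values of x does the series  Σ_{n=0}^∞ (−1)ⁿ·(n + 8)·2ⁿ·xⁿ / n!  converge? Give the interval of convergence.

(−∞, ∞)

Apply the ratio test: |a_{n+1}| / |a_n| = ((n+1) + 8)/(n + 8) · 2 · 1/(n+1), which tends to 0 as n → ∞.
Since the limit is 0 < 1 for every x, the series converges on all of ℝ and R = ∞.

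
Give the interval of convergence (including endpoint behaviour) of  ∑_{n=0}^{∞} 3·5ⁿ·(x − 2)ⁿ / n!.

(−∞, ∞)

Ratio test: |a_{n+1}/a_n| = 3/3 · 5 · 1/(n+1) → 0 as n → ∞.
The limit is 0, so the series converges for all x; R = ∞.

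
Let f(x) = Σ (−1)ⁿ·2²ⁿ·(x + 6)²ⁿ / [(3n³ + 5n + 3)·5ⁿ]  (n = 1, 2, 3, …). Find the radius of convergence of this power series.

R = √5/2

Apply the ratio test: |a_{n+1}| / |a_n| = [(3n³ + 5n + 3)/(3(n+1)³ + 5(n+1) + 3)] · 4/5, which tends to 4/5 as n → ∞.
Since the exponent of (x + 6) increases by 2 each term, convergence requires |x + 6|² < 5/4, hence R = √5/2.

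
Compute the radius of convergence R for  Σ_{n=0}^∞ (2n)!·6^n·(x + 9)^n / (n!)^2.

Ratio test: |a_{n+1}/a_n| = (2n+1)·(2n+2)/(n+1)² · 6 → 24 as n → ∞.
Convergence for |x + 9| · 24 < 1, i.e. |x + 9| < 1/24. So R = 1/24.

R = 1/24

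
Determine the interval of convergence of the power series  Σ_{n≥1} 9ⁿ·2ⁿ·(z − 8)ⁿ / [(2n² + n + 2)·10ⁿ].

The ratio of consecutive coefficients is [(2n² + n + 2)/(2(n+1)² + (n+1) + 2)] · 9·2/10 → 9/5.
The series converges when 9/5 · |z − 8| < 1, giving R = 5/9.
When z = 77/9, absolute convergence follows by limit comparison with Σ 1/n².
Check z = 67/9: the terms are on the order of 1/n², so the series converges absolutely by comparison with the p-series (p = 2 > 1).

[67/9, 77/9]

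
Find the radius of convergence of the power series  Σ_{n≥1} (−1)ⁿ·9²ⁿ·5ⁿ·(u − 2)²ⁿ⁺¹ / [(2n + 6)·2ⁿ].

Apply the ratio test: |a_{n+1}| / |a_n| = [(2n + 6)/(2(n+1) + 6)] · 81·5/2, which tends to 405/2 as n → ∞.
Since the exponent of (u − 2) increases by 2 each term, convergence requires |u − 2|² < 2/405, hence R = √10/45.

R = √10/45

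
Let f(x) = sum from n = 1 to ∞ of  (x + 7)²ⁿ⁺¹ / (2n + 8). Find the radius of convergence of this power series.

The ratio of consecutive coefficients is (2n + 8)/(2(n+1) + 8) → 1.
Since the exponent of (x + 7) increases by 2 each term, convergence requires |x + 7|² < 1, hence R = 1.

R = 1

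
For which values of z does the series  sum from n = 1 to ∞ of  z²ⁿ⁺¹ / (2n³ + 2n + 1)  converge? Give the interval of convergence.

[-1, 1]

By the ratio test, |a_{n+1}/a_n| = (2n³ + 2n + 1)/(2(n+1)³ + 2(n+1) + 1) → 1.
Successive powers of z differ by 2, so the series converges when |z|² · 1 < 1, i.e. |z| < √(1) = 1. So R = 1.
Endpoint z = 1: the series is dominated by a constant times Σ 1/n³, which converges (p = 3 > 1).
At z = -1: the series is dominated by a constant times Σ 1/n³, which converges (p = 3 > 1).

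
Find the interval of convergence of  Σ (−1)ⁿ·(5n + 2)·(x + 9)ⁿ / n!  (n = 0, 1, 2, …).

(−∞, ∞)

By the ratio test, |a_{n+1}/a_n| = (5(n+1) + 2)/(5n + 2) · 1/(n+1) → 0.
Since the limit is 0 < 1 for every x, the series converges on all of ℝ and R = ∞.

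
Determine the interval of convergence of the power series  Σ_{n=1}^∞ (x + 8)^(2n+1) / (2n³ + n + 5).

By the ratio test, |a_{n+1}/a_n| = (2n³ + n + 5)/(2(n+1)³ + (n+1) + 5) → 1.
Writing y = (x + 8)², the series in y has radius 1, so |x + 8| < √(1) = 1 and R = 1.
Check x = -7: the terms are on the order of 1/n³, so the series converges absolutely by comparison with the p-series (p = 3 > 1).
Endpoint x = -9: the terms are on the order of 1/n³, so the series converges absolutely by comparison with the p-series (p = 3 > 1).

[-9, -7]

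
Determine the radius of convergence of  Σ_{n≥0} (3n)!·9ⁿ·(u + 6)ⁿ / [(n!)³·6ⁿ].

R = 2/81

By the ratio test, |a_{n+1}/a_n| = (3n+1)·(3n+2)·(3n+3)/(n+1)³ · 9/6 → 81/2.
The series converges when 81/2 · |u + 6| < 1, giving R = 2/81.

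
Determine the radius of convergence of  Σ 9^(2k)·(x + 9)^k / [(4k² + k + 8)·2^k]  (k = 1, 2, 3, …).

R = 2/81

Ratio test: |a_{k+1}/a_k| = [(4k² + k + 8)/(4(k+1)² + (k+1) + 8)] · 81/2 → 81/2 as k → ∞.
The series converges when 81/2 · |x + 9| < 1, giving R = 2/81.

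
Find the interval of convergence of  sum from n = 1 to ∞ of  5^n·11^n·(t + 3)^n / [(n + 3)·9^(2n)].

Apply the ratio test: |a_{n+1}| / |a_n| = [(n + 3)/((n+1) + 3)] · 5·11/81, which tends to 55/81 as n → ∞.
The series converges when 55/81 · |t + 3| < 1, giving R = 81/55.
Check t = -84/55: the terms behave like c/n; limit comparison with the harmonic series gives divergence.
Endpoint t = -246/55: an alternating series whose terms decrease to 0 in absolute value, so it converges by the Leibniz criterion.

[-246/55, -84/55)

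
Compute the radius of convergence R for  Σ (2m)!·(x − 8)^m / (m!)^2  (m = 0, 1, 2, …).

R = 1/4

Ratio test: |a_{m+1}/a_m| = (2m+1)·(2m+2)/(m+1)² → 4 as m → ∞.
The series converges when 4 · |x − 8| < 1, giving R = 1/4.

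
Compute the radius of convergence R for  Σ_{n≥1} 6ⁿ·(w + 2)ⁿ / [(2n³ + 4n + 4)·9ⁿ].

By the ratio test, |a_{n+1}/a_n| = [(2n³ + 4n + 4)/(2(n+1)³ + 4(n+1) + 4)] · 6/9 → 2/3.
The series converges when 2/3 · |w + 2| < 1, giving R = 3/2.

R = 3/2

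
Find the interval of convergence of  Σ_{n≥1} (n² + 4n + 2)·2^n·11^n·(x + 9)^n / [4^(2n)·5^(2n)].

(-299/11, 101/11)

Ratio test: |a_{n+1}/a_n| = [((n+1)² + 4(n+1) + 2)/(n² + 4n + 2)] · 2·11/(16·25) → 11/200 as n → ∞.
The series converges when 11/200 · |x + 9| < 1, giving R = 200/11.
Endpoint x = 101/11: the n-th term does not approach 0; divergence by the term test.
When x = -299/11, the n-th term does not approach 0; divergence by the term test.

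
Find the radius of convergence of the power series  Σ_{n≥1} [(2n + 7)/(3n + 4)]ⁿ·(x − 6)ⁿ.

By the Cauchy root test, |a_n|^(1/n) = (2n + 7)/(3n + 4) → 2/3.
Thus R = 1/(2/3) = 3/2.

R = 3/2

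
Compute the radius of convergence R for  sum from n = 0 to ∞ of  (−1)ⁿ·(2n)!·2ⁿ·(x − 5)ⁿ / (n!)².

The ratio of consecutive coefficients is (2n+1)·(2n+2)/(n+1)² · 2 → 8.
Convergence for |x − 5| · 8 < 1, i.e. |x − 5| < 1/8. So R = 1/8.

R = 1/8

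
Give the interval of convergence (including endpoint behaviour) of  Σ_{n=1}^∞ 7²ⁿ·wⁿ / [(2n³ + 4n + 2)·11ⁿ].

[-11/49, 11/49]

The ratio of consecutive coefficients is [(2n³ + 4n + 2)/(2(n+1)³ + 4(n+1) + 2)] · 49/11 → 49/11.
The series converges when 49/11 · |w| < 1, giving R = 11/49.
At w = 11/49: the terms are on the order of 1/n³, so the series converges absolutely by comparison with the p-series (p = 3 > 1).
When w = -11/49, the series is dominated by a constant times Σ 1/n³, which converges (p = 3 > 1).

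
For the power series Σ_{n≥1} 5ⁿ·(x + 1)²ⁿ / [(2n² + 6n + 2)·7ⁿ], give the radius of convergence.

The ratio of consecutive coefficients is [(2n² + 6n + 2)/(2(n+1)² + 6(n+1) + 2)] · 5/7 → 5/7.
Since the exponent of (x + 1) increases by 2 each term, convergence requires |x + 1|² < 7/5, hence R = √35/5.

R = √35/5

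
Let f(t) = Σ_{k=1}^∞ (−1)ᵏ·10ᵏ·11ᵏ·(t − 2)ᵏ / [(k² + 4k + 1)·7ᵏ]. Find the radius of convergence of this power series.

Ratio test: |a_{k+1}/a_k| = [(k² + 4k + 1)/((k+1)² + 4(k+1) + 1)] · 10·11/7 → 110/7 as k → ∞.
Hence the series converges for |t − 2| < 1/(110/7) = 7/110, so the radius of convergence is 7/110.

R = 7/110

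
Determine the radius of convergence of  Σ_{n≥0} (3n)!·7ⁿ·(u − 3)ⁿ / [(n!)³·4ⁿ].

The ratio of consecutive coefficients is (3n+1)·(3n+2)·(3n+3)/(n+1)³ · 7/4 → 189/4.
The series converges when 189/4 · |u − 3| < 1, giving R = 4/189.

R = 4/189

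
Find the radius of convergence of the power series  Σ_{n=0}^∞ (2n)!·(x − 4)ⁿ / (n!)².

R = 1/4

The ratio of consecutive coefficients is (2n+1)·(2n+2)/(n+1)² → 4.
Thus R = 1/(4) = 1/4.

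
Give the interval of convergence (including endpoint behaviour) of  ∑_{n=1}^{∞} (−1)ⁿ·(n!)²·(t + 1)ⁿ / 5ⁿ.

{-1}

The ratio of consecutive coefficients is (n+1)² · 1/5 → ∞.
The ratio grows without bound, so the series diverges whenever (t + 1) ≠ 0; it converges only at t = -1. R = 0.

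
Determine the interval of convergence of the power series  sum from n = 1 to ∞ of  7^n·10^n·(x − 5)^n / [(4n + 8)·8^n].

By the ratio test, |a_{n+1}/a_n| = [(4n + 8)/(4(n+1) + 8)] · 7·10/8 → 35/4.
Thus R = 1/(35/4) = 4/35.
When x = 179/35, the terms behave like c/n; limit comparison with the harmonic series gives divergence.
When x = 171/35, the terms alternate in sign and decrease monotonically to 0 in absolute value (size ~ c/n), so the alternating series test gives convergence.

[171/35, 179/35)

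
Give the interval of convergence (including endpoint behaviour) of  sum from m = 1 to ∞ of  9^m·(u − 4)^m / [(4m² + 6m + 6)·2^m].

Ratio test: |a_{m+1}/a_m| = [(4m² + 6m + 6)/(4(m+1)² + 6(m+1) + 6)] · 9/2 → 9/2 as m → ∞.
Thus R = 1/(9/2) = 2/9.
At u = 38/9: the series is dominated by a constant times Σ 1/m², which converges (p = 2 > 1).
Endpoint u = 34/9: the series is dominated by a constant times Σ 1/m², which converges (p = 2 > 1).

[34/9, 38/9]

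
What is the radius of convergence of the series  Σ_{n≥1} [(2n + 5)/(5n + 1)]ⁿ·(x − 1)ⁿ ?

R = 5/2

Root test: |a_n|^(1/n) = (2n + 5)/(5n + 1) → 2/5.
Thus R = 1/(2/5) = 5/2.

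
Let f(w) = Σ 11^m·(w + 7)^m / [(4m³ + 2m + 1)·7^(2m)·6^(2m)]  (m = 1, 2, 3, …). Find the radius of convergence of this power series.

The ratio of consecutive coefficients is [(4m³ + 2m + 1)/(4(m+1)³ + 2(m+1) + 1)] · 11/(49·36) → 11/1764.
Thus R = 1/(11/1764) = 1764/11.

R = 1764/11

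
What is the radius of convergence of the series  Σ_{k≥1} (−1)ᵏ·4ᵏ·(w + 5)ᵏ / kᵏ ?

R = ∞

Applying the root test, |a_k|^(1/k) = 4/k → 0.
Since the k-th root of |a_k| tends to 0, the series converges for all real w; R = ∞.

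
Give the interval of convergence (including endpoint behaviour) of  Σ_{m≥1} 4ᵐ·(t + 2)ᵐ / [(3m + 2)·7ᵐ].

[-15/4, -1/4)

Ratio test: |a_{m+1}/a_m| = [(3m + 2)/(3(m+1) + 2)] · 4/7 → 4/7 as m → ∞.
Hence the series converges for |t + 2| < 1/(4/7) = 7/4, so the radius of convergence is 7/4.
Endpoint t = -1/4: comparison with the harmonic series Σ 1/m shows the series diverges.
At t = -15/4: the terms alternate in sign and decrease monotonically to 0 in absolute value (size ~ c/m), so the alternating series test gives convergence.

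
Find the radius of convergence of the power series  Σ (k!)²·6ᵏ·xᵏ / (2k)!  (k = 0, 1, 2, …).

R = 2/3

The ratio of consecutive coefficients is (k+1)²/[(2k+1)·(2k+2)] · 6 → 3/2.
Thus R = 1/(3/2) = 2/3.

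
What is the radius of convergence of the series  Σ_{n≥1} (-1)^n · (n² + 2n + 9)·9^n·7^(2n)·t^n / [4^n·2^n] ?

R = 8/441

The ratio of consecutive coefficients is [((n+1)² + 2(n+1) + 9)/(n² + 2n + 9)] · 9·49/(4·2) → 441/8.
Hence the series converges for |t| < 1/(441/8) = 8/441, so the radius of convergence is 8/441.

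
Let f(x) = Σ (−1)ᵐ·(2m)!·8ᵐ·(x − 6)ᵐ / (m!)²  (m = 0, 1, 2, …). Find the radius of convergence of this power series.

R = 1/32

Apply the ratio test: |a_{m+1}| / |a_m| = (2m+1)·(2m+2)/(m+1)² · 8, which tends to 32 as m → ∞.
Convergence for |x − 6| · 32 < 1, i.e. |x − 6| < 1/32. So R = 1/32.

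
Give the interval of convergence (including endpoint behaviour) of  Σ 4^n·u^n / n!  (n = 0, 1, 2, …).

(−∞, ∞)

The ratio of consecutive coefficients is 4 · 1/(n+1) → 0.
The ratio tends to 0 regardless of u, hence R = ∞.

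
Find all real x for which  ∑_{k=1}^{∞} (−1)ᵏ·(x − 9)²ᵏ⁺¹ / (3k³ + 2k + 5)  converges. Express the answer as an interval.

[8, 10]

Ratio test: |a_{k+1}/a_k| = (3k³ + 2k + 5)/(3(k+1)³ + 2(k+1) + 5) → 1 as k → ∞.
Since the exponent of (x − 9) increases by 2 each term, convergence requires |x − 9|² < 1, hence R = 1.
Endpoint x = 10: the terms are on the order of 1/k³, so the series converges absolutely by comparison with the p-series (p = 3 > 1).
Endpoint x = 8: absolute convergence follows by limit comparison with Σ 1/k³.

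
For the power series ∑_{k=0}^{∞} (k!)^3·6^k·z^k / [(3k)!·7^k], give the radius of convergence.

R = 63/2

By the ratio test, |a_{k+1}/a_k| = (k+1)³/[(3k+1)·(3k+2)·(3k+3)] · 6/7 → 2/63.
Convergence for |z| · 2/63 < 1, i.e. |z| < 63/2. So R = 63/2.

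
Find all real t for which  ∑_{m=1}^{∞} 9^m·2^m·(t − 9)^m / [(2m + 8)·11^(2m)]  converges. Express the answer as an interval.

The ratio of consecutive coefficients is [(2m + 8)/(2(m+1) + 8)] · 9·2/121 → 18/121.
Thus R = 1/(18/121) = 121/18.
At t = 283/18: comparison with the harmonic series Σ 1/m shows the series diverges.
When t = 41/18, convergence follows from the alternating series test (terms decrease monotonically to 0).

[41/18, 283/18)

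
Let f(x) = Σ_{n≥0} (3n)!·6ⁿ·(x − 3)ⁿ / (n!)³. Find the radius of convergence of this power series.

Apply the ratio test: |a_{n+1}| / |a_n| = (3n+1)·(3n+2)·(3n+3)/(n+1)³ · 6, which tends to 162 as n → ∞.
Hence the series converges for |x − 3| < 1/(162) = 1/162, so the radius of convergence is 1/162.

R = 1/162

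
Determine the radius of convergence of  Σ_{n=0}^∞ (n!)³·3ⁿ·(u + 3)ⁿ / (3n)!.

R = 9

Ratio test: |a_{n+1}/a_n| = (n+1)³/[(3n+1)·(3n+2)·(3n+3)] · 3 → 1/9 as n → ∞.
Convergence for |u + 3| · 1/9 < 1, i.e. |u + 3| < 9. So R = 9.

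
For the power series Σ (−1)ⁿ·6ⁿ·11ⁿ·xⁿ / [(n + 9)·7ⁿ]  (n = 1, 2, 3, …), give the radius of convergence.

R = 7/66

The ratio of consecutive coefficients is [(n + 9)/((n+1) + 9)] · 6·11/7 → 66/7.
Convergence for |x| · 66/7 < 1, i.e. |x| < 7/66. So R = 7/66.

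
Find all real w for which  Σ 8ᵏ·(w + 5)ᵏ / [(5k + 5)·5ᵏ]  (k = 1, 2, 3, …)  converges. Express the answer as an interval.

[-45/8, -35/8)

The ratio of consecutive coefficients is [(5k + 5)/(5(k+1) + 5)] · 8/5 → 8/5.
Thus R = 1/(8/5) = 5/8.
Check w = -35/8: the terms behave like c/k; limit comparison with the harmonic series gives divergence.
When w = -45/8, convergence follows from the alternating series test (terms decrease monotonically to 0).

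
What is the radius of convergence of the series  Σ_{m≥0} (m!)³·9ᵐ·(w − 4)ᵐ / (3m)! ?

Apply the ratio test: |a_{m+1}| / |a_m| = (m+1)³/[(3m+1)·(3m+2)·(3m+3)] · 9, which tends to 1/3 as m → ∞.
Convergence for |w − 4| · 1/3 < 1, i.e. |w − 4| < 3. So R = 3.

R = 3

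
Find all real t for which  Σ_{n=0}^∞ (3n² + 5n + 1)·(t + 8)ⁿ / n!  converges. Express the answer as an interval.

(−∞, ∞)

By the ratio test, |a_{n+1}/a_n| = (3(n+1)² + 5(n+1) + 1)/(3n² + 5n + 1) · 1/(n+1) → 0.
The ratio tends to 0 regardless of t, hence R = ∞.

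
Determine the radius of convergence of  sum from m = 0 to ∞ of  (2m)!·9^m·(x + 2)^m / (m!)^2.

R = 1/36

By the ratio test, |a_{m+1}/a_m| = (2m+1)·(2m+2)/(m+1)² · 9 → 36.
Thus R = 1/(36) = 1/36.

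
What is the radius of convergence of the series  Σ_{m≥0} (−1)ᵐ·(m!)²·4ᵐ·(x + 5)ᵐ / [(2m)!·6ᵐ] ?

Ratio test: |a_{m+1}/a_m| = (m+1)²/[(2m+1)·(2m+2)] · 4/6 → 1/6 as m → ∞.
The series converges when 1/6 · |x + 5| < 1, giving R = 6.

R = 6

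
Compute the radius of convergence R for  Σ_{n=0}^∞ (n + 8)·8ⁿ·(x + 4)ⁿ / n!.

Apply the ratio test: |a_{n+1}| / |a_n| = ((n+1) + 8)/(n + 8) · 8 · 1/(n+1), which tends to 0 as n → ∞.
The limit is 0, so the series converges for all x; R = ∞.

R = ∞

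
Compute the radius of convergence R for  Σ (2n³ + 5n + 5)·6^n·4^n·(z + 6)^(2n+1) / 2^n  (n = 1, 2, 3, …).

By the ratio test, |a_{n+1}/a_n| = [(2(n+1)³ + 5(n+1) + 5)/(2n³ + 5n + 5)] · 6·4/2 → 12.
Since the exponent of (z + 6) increases by 2 each term, convergence requires |z + 6|² < 1/12, hence R = √3/6.

R = √3/6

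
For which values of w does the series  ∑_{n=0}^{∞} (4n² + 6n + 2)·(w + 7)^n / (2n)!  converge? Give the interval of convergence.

(−∞, ∞)

The ratio of consecutive coefficients is (4(n+1)² + 6(n+1) + 2)/(4n² + 6n + 2) · 1/[(2n+1)·(2n+2)] → 0.
The ratio tends to 0 regardless of w, hence R = ∞.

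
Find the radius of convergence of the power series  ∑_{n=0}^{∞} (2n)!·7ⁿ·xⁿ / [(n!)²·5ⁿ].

R = 5/28

The ratio of consecutive coefficients is (2n+1)·(2n+2)/(n+1)² · 7/5 → 28/5.
Thus R = 1/(28/5) = 5/28.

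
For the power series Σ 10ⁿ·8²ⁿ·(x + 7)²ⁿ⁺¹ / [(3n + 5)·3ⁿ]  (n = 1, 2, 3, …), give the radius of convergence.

By the ratio test, |a_{n+1}/a_n| = [(3n + 5)/(3(n+1) + 5)] · 10·64/3 → 640/3.
Since the exponent of (x + 7) increases by 2 each term, convergence requires |x + 7|² < 3/640, hence R = √30/80.

R = √30/80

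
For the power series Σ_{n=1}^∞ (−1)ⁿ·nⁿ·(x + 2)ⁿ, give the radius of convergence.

Root test: |a_n|^(1/n) = n → ∞.
Since the n-th root of |a_n| is unbounded, the series converges only at x = -2; R = 0.

R = 0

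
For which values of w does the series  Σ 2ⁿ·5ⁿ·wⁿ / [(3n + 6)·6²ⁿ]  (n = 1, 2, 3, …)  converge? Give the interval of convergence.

[-18/5, 18/5)

The ratio of consecutive coefficients is [(3n + 6)/(3(n+1) + 6)] · 2·5/36 → 5/18.
The series converges when 5/18 · |w| < 1, giving R = 18/5.
When w = 18/5, the terms behave like c/n; limit comparison with the harmonic series gives divergence.
Endpoint w = -18/5: the terms alternate in sign and decrease monotonically to 0 in absolute value (size ~ c/n), so the alternating series test gives convergence.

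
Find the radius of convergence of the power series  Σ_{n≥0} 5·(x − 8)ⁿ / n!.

R = ∞

The ratio of consecutive coefficients is 5/5 · 1/(n+1) → 0.
The ratio tends to 0 regardless of x, hence R = ∞.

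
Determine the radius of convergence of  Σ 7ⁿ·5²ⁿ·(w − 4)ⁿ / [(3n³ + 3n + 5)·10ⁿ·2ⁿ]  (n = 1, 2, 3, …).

R = 4/35

The ratio of consecutive coefficients is [(3n³ + 3n + 5)/(3(n+1)³ + 3(n+1) + 5)] · 7·25/(10·2) → 35/4.
The series converges when 35/4 · |w − 4| < 1, giving R = 4/35.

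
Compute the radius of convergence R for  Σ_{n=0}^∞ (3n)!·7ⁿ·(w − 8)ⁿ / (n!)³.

R = 1/189

By the ratio test, |a_{n+1}/a_n| = (3n+1)·(3n+2)·(3n+3)/(n+1)³ · 7 → 189.
Thus R = 1/(189) = 1/189.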